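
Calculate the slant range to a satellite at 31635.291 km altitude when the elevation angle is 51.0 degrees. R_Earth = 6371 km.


h = 31635.291 km, el = 51.0 deg
d = -R_E*sin(el) + sqrt((R_E*sin(el))^2 + 2*R_E*h + h^2)
d = -6371.0000*sin(0.8901179) + sqrt((6371.0000*0.777146)^2 + 2*6371.0000*31635.291 + 31635.291^2)
d = 32843.0204 km

32843.0204 km


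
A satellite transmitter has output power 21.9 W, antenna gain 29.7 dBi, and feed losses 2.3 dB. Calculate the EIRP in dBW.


Pt = 21.9 W = 13.4044 dBW
EIRP = Pt_dBW + Gt - losses = 13.4044 + 29.7 - 2.3 = 40.8044 dBW

40.8044 dBW


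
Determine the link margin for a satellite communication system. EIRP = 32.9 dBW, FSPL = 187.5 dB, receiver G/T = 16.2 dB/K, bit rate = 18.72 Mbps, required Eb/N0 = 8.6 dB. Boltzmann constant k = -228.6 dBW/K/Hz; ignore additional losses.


C/N0 = EIRP - FSPL + G/T - k = 32.9 - 187.5 + 16.2 - (-228.6)
C/N0 = 90.2000 dB-Hz
R_b = 18.72 Mbps = 1.872e+07 bps -> 10*log10(R_b) = 72.7231 dB-Hz
Eb/N0 = C/N0 - 10*log10(R_b) = 90.2000 - 72.7231 = 17.4769 dB
Margin = Eb/N0 - Eb/N0_req = 17.4769 - 8.6 = 8.8769 dB (link closes)

8.8769 dB


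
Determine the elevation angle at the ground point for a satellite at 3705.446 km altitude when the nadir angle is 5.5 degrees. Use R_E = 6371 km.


r = R_E + alt = 10076.4460 km
Law of sines in the satellite / Earth-center / ground-point triangle:
  sin(nadir)/R_E = sin(90 + el)/r  =>  cos(el) = (r/R_E)*sin(nadir)
cos(el) = (10076.4460 / 6371.0000) * sin(5.5 deg) = 0.1515907
el = arccos(0.1515907) = 81.2809 deg
(Earth-central angle = 90 - nadir - el = 3.2191 deg)

81.2809 degrees


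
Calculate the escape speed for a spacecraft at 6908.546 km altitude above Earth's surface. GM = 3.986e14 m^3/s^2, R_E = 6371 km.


r = 6371.0 + 6908.546 = 13279.5460 km = 1.3279546e+07 m
v_esc = sqrt(2*mu/r) = sqrt(2*3.986e14 / 1.3279546e+07)
v_esc = 7748.0432 m/s = 7.7480 km/s

7.7480 km/s


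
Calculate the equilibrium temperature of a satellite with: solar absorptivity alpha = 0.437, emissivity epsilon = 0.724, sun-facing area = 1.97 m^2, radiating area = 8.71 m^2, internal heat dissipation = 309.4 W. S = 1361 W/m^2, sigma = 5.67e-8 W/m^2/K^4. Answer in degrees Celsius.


Numerator = alpha*S*A_sun + Q_int = 0.437*1361*1.97 + 309.4 = 1481.0713 W
Denominator = eps*sigma*A_rad = 0.724*5.67e-8*8.71 = 3.5755247e-07 W/K^4
T^4 = 4.1422488e+09 K^4
T = 253.6933 K = -19.4567 C

-19.4567 degrees Celsius


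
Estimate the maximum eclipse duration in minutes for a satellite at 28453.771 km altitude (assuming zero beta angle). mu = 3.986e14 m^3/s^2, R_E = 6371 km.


r = 34824.7710 km
T = 1077.9345 min
Eclipse fraction = arcsin(R_E/r)/pi = arcsin(6371.0000/34824.7710)/pi
= arcsin(0.1829445)/pi = 0.05856286
Eclipse duration = 0.05856286 * 1077.9345 = 63.1269 min

63.1269 minutes


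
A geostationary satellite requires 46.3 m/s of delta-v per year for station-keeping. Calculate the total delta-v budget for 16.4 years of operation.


dV = rate * years = 46.3 * 16.4
dV = 759.3200 m/s

759.3200 m/s


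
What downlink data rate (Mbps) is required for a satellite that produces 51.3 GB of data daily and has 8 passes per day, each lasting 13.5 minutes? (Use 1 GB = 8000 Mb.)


total contact time = 8 * 13.5 * 60 = 6480.0000 s
data = 51.3 GB = 410400.0000 Mb
rate = 410400.0000 / 6480.0000 = 63.3333 Mbps

63.3333 Mbps


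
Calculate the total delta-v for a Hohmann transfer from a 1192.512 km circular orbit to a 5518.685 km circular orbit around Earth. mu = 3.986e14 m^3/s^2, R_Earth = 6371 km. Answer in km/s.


r1 = 7563.5120 km = 7.563512e+06 m
r2 = 11889.6850 km = 1.1889685e+07 m
dv1 = sqrt(mu/r1)*(sqrt(2*r2/(r1+r2)) - 1) = 766.7264 m/s
dv2 = sqrt(mu/r2)*(1 - sqrt(2*r1/(r1+r2))) = 684.2545 m/s
total dv = |dv1| + |dv2| = 766.7264 + 684.2545 = 1450.9809 m/s = 1.4510 km/s

1.4510 km/s


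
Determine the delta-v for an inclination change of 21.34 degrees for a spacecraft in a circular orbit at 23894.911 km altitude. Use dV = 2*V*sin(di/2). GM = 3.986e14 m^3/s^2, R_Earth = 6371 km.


r = 30265.9110 km = 3.0265911e+07 m
V = sqrt(mu/r) = 3629.0401 m/s
di = 21.34 deg = 0.3724533 rad
dV = 2*V*sin(di/2) = 2*3629.0401*sin(0.1862266)
dV = 1343.8488 m/s = 1.3438 km/s

1.3438 km/s


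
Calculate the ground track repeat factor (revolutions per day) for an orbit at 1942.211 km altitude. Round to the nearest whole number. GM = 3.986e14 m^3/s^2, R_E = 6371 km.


r = 8.313211e+06 m
T = 2*pi*sqrt(r^3/mu) = 7543.3529 s = 125.7225 min
revs/day = 1440 / 125.7225 = 11.4538
Rounded: 11 revolutions per day

11 revolutions per day


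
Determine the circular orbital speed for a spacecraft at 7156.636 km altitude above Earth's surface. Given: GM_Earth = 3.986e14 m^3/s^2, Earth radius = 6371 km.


r = R_E + alt = 6371.0 + 7156.636 = 13527.6360 km = 1.3527636e+07 m
v = sqrt(mu/r) = sqrt(3.986e14 / 1.3527636e+07) = 5428.2231 m/s = 5.4282 km/s

5.4282 km/s


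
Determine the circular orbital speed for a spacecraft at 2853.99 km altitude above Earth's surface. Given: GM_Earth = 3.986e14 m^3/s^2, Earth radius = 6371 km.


r = R_E + alt = 6371.0 + 2853.99 = 9224.9900 km = 9.22499e+06 m
v = sqrt(mu/r) = sqrt(3.986e14 / 9.22499e+06) = 6573.3339 m/s = 6.5733 km/s

6.5733 km/s


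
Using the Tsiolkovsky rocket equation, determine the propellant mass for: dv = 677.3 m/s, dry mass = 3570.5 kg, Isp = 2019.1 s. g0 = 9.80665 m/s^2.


ve = Isp * g0 = 2019.1 * 9.80665 = 19800.607015 m/s
mass ratio = exp(dv/ve) = exp(677.3/19800.607015) = 1.03479778
m_prop = m_dry * (mr - 1) = 3570.5 * (1.03479778 - 1)
m_prop = 124.2455 kg

124.2455 kg


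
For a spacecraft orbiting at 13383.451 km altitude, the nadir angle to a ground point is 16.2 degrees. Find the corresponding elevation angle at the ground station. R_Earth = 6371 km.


r = R_E + alt = 19754.4510 km
Law of sines in the satellite / Earth-center / ground-point triangle:
  sin(nadir)/R_E = sin(90 + el)/r  =>  cos(el) = (r/R_E)*sin(nadir)
cos(el) = (19754.4510 / 6371.0000) * sin(16.2 deg) = 0.865063
el = arccos(0.865063) = 30.1101 deg
(Earth-central angle = 90 - nadir - el = 43.6899 deg)

30.1101 degrees


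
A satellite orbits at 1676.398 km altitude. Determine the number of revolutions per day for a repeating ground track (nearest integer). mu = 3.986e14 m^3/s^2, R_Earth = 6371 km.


r = 8.047398e+06 m
T = 2*pi*sqrt(r^3/mu) = 7184.4651 s = 119.7411 min
revs/day = 1440 / 119.7411 = 12.0259
Rounded: 12 revolutions per day

12 revolutions per day


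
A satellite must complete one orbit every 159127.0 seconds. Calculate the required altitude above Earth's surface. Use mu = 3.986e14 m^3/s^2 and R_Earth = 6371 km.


T = 159127.0 s
r = (mu*T^2/(4*pi^2))^(1/3) = (3.986e14 * 159127.0^2 / (4*pi^2))^(1/3)
r = 6.3468042e+07 m = 63468.0423 km
alt = r - R_E = 63468.0423 - 6371 = 57097.0423 km

57097.0423 km


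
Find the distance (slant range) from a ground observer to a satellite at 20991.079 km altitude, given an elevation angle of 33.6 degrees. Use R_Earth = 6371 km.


h = 20991.079 km, el = 33.6 deg
d = -R_E*sin(el) + sqrt((R_E*sin(el))^2 + 2*R_E*h + h^2)
d = -6371.0000*sin(0.5864306) + sqrt((6371.0000*0.5533915)^2 + 2*6371.0000*20991.079 + 20991.079^2)
d = 23316.9203 km

23316.9203 km


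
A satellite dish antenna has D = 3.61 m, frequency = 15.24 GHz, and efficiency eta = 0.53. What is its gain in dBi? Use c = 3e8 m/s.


lambda = c/f = 3e8 / 1.524e+10 = 0.01968504 m
G = eta*(pi*D/lambda)^2 = 0.53*(pi*3.61/0.01968504)^2
G = 175920.9021 (linear)
G = 10*log10(175920.9021) = 52.4532 dBi

52.4532 dBi


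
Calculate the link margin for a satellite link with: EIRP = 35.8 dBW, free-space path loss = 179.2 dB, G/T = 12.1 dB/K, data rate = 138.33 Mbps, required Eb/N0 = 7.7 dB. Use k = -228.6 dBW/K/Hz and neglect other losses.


C/N0 = EIRP - FSPL + G/T - k = 35.8 - 179.2 + 12.1 - (-228.6)
C/N0 = 97.3000 dB-Hz
R_b = 138.33 Mbps = 1.3833e+08 bps -> 10*log10(R_b) = 81.4092 dB-Hz
Eb/N0 = C/N0 - 10*log10(R_b) = 97.3000 - 81.4092 = 15.8908 dB
Margin = Eb/N0 - Eb/N0_req = 15.8908 - 7.7 = 8.1908 dB (link closes)

8.1908 dB


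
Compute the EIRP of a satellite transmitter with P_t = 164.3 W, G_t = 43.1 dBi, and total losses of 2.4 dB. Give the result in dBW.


Pt = 164.3 W = 22.1564 dBW
EIRP = Pt_dBW + Gt - losses = 22.1564 + 43.1 - 2.4 = 62.8564 dBW

62.8564 dBW


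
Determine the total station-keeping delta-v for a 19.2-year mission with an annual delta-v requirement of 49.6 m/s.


dV = rate * years = 49.6 * 19.2
dV = 952.3200 m/s

952.3200 m/s


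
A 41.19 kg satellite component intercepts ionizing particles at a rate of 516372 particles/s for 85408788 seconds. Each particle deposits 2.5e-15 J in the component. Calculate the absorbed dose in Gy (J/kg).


Total energy deposited = rate * time * E_per
  = 516372 * 85408788 * 2.5e-15 = 0.1102568 J
Dose = E_total / mass = 0.1102568 / 41.19
Dose = 0.002676785 Gy

0.0027 Gy


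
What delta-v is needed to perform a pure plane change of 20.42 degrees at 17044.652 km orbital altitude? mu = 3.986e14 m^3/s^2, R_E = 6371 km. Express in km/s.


r = 23415.6520 km = 2.3415652e+07 m
V = sqrt(mu/r) = 4125.8698 m/s
di = 20.42 deg = 0.3563962 rad
dV = 2*V*sin(di/2) = 2*4125.8698*sin(0.1781981)
dV = 1462.6746 m/s = 1.4627 km/s

1.4627 km/s


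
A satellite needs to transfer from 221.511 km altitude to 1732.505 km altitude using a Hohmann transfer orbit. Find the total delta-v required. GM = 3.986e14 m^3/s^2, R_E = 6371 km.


r1 = 6592.5110 km = 6.592511e+06 m
r2 = 8103.5050 km = 8.103505e+06 m
dv1 = sqrt(mu/r1)*(sqrt(2*r2/(r1+r2)) - 1) = 389.9604 m/s
dv2 = sqrt(mu/r2)*(1 - sqrt(2*r1/(r1+r2))) = 370.3269 m/s
total dv = |dv1| + |dv2| = 389.9604 + 370.3269 = 760.2873 m/s = 0.7602873 km/s

0.7603 km/s


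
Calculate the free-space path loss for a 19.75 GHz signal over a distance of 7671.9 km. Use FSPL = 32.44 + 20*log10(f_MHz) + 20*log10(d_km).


f = 19.75 GHz = 19750.0000 MHz
d = 7671.9 km
FSPL = 32.44 + 20*log10(19750.0000) + 20*log10(7671.9)
FSPL = 32.44 + 85.9113 + 77.6981
FSPL = 196.0494 dB

196.0494 dB


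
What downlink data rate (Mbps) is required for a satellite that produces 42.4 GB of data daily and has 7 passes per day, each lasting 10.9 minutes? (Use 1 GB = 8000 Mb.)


total contact time = 7 * 10.9 * 60 = 4578.0000 s
data = 42.4 GB = 339200.0000 Mb
rate = 339200.0000 / 4578.0000 = 74.0935 Mbps

74.0935 Mbps


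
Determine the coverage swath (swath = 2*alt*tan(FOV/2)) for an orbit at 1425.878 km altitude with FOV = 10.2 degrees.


FOV = 10.2 deg = 0.1780236 rad
swath = 2 * alt * tan(FOV/2) = 2 * 1425.878 * tan(0.08901179)
swath = 2 * 1425.878 * 0.08924762
swath = 254.5124 km

254.5124 km


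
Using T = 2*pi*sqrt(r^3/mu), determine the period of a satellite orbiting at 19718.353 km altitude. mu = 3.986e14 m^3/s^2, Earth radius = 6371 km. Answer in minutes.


r = 26089.3530 km = 2.6089353e+07 m
T = 2*pi*sqrt(r^3/mu) = 2*pi*sqrt(1.7757831e+22 / 3.986e14)
T = 41937.8522 s = 698.9642 min

698.9642 minutes


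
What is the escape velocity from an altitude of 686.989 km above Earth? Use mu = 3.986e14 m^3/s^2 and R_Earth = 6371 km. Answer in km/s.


r = 6371.0 + 686.989 = 7057.9890 km = 7.057989e+06 m
v_esc = sqrt(2*mu/r) = sqrt(2*3.986e14 / 7.057989e+06)
v_esc = 10627.7947 m/s = 10.6278 km/s

10.6278 km/s


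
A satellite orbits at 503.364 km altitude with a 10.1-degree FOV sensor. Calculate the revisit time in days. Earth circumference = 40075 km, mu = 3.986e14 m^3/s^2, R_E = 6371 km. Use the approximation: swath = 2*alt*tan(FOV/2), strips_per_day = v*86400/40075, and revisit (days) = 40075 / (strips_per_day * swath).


swath = 2*503.364*tan(0.08813913) = 88.9626 km
v = sqrt(mu/r) = 7614.6928 m/s = 7.6147 km/s
strips/day = v*86400/40075 = 7.6147*86400/40075 = 16.4170
coverage/day = strips * swath = 16.4170 * 88.9626 = 1460.4952 km
revisit = 40075 / 1460.4952 = 27.4393 days

27.4393 days


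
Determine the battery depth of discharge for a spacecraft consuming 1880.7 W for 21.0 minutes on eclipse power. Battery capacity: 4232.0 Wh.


E_used = P * t / 60 = 1880.7 * 21.0 / 60 = 658.2450 Wh
DOD = E_used / E_total * 100 = 658.2450 / 4232.0 * 100
DOD = 15.5540 %

15.5540 %


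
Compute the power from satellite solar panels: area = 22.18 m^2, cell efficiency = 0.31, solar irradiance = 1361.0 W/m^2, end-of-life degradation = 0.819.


P = area * eta * S * degradation
P = 22.18 * 0.31 * 1361.0 * 0.819
P = 7664.1724 W

7664.1724 W


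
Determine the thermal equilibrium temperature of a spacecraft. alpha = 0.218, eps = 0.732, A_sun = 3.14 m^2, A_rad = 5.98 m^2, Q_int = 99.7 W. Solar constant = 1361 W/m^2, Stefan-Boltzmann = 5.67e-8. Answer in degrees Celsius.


Numerator = alpha*S*A_sun + Q_int = 0.218*1361*3.14 + 99.7 = 1031.3317 W
Denominator = eps*sigma*A_rad = 0.732*5.67e-8*5.98 = 2.4819631e-07 W/K^4
T^4 = 4.1553064e+09 K^4
T = 253.8930 K = -19.2570 C

-19.2570 degrees Celsius


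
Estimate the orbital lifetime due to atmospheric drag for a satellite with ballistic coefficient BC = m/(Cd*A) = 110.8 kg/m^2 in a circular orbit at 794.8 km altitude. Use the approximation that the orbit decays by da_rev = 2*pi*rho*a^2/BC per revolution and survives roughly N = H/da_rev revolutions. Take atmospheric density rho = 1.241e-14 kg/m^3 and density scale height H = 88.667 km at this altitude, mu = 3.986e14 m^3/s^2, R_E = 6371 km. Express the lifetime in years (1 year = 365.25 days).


a = R_E + alt = 7165.8000 km = 7.1658e+06 m
da_rev = 2*pi*rho*a^2/BC = 2*pi*1.241e-14*(7.1658e+06)^2/110.8 = 0.036136098 m per revolution
N = H/da_rev = 88667.0000 m / 0.036136098 m = 2.453696e+06 revolutions
P = 2*pi*sqrt(a^3/mu) = 6036.8203 s
lifetime = N*P = 2.453696e+06 * 6036.8203 = 1.4812522e+10 s = 171441.2255 days
years = 171441.2255 / 365.25 = 469.3805 years

469.3805 years


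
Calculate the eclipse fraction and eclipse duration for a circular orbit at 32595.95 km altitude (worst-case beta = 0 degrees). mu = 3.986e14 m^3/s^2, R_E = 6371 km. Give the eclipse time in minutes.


r = 38966.9500 km
T = 1275.8646 min
Eclipse fraction = arcsin(R_E/r)/pi = arcsin(6371.0000/38966.9500)/pi
= arcsin(0.1634975)/pi = 0.05227758
Eclipse duration = 0.05227758 * 1275.8646 = 66.6991 min

66.6991 minutes


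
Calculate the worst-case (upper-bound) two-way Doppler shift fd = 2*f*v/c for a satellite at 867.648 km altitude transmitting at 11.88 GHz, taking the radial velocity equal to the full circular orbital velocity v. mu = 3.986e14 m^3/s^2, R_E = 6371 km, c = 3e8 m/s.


r = 7.238648e+06 m
v = sqrt(mu/r) = 7420.6153 m/s (worst-case radial velocity)
f = 11.88 GHz = 1.188e+10 Hz
fd = 2*f*v/c = 2*1.188e+10*7420.6153/3.0e+08
fd = 587712.7325 Hz

587712.7325 Hz


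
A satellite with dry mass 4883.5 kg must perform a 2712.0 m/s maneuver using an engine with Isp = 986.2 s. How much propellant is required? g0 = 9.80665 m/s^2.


ve = Isp * g0 = 986.2 * 9.80665 = 9671.318230 m/s
mass ratio = exp(dv/ve) = exp(2712.0/9671.318230) = 1.32368139
m_prop = m_dry * (mr - 1) = 4883.5 * (1.32368139 - 1)
m_prop = 1580.6981 kg

1580.6981 kg


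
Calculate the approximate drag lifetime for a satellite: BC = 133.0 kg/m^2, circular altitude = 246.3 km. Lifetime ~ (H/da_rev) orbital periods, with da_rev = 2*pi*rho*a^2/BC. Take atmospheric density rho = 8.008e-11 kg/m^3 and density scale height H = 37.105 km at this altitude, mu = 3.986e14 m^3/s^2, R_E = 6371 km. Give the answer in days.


a = R_E + alt = 6617.3000 km = 6.6173e+06 m
da_rev = 2*pi*rho*a^2/BC = 2*pi*8.008e-11*(6.6173e+06)^2/133.0 = 165.658582 m per revolution
N = H/da_rev = 37105.0000 m / 165.658582 m = 223.9848 revolutions
P = 2*pi*sqrt(a^3/mu) = 5357.1334 s
lifetime = N*P = 223.9848 * 5357.1334 = 1.1999163e+06 s = 13.8879 days

13.8879 days


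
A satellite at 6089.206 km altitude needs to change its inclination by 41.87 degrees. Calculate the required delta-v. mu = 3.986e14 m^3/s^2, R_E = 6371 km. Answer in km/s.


r = 12460.2060 km = 1.2460206e+07 m
V = sqrt(mu/r) = 5655.9562 m/s
di = 41.87 deg = 0.7307694 rad
dV = 2*V*sin(di/2) = 2*5655.9562*sin(0.3653847)
dV = 4041.8436 m/s = 4.0418 km/s

4.0418 km/s


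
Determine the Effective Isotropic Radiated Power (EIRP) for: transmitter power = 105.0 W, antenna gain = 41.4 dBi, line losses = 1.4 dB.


Pt = 105.0 W = 20.2119 dBW
EIRP = Pt_dBW + Gt - losses = 20.2119 + 41.4 - 1.4 = 60.2119 dBW

60.2119 dBW


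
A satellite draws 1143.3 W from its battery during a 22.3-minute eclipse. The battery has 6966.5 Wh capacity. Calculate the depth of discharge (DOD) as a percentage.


E_used = P * t / 60 = 1143.3 * 22.3 / 60 = 424.9265 Wh
DOD = E_used / E_total * 100 = 424.9265 / 6966.5 * 100
DOD = 6.0996 %

6.0996 %


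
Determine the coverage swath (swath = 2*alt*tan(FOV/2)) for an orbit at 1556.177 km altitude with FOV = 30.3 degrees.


FOV = 30.3 deg = 0.5288348 rad
swath = 2 * alt * tan(FOV/2) = 2 * 1556.177 * tan(0.2644174)
swath = 2 * 1556.177 * 0.2707571
swath = 842.6920 km

842.6920 km


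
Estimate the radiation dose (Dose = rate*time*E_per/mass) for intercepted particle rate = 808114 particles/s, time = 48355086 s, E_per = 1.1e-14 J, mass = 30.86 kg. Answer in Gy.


Total energy deposited = rate * time * E_per
  = 808114 * 48355086 * 1.1e-14 = 0.4298406 J
Dose = E_total / mass = 0.4298406 / 30.86
Dose = 0.01392873 Gy

0.0139 Gy


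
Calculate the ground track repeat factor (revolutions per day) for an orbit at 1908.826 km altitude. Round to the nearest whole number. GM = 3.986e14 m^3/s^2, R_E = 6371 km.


r = 8.279826e+06 m
T = 2*pi*sqrt(r^3/mu) = 7497.9586 s = 124.9660 min
revs/day = 1440 / 124.9660 = 11.5231
Rounded: 12 revolutions per day

12 revolutions per day


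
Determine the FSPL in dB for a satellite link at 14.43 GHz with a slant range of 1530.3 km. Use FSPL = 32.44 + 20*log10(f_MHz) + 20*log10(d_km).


f = 14.43 GHz = 14430.0000 MHz
d = 1530.3 km
FSPL = 32.44 + 20*log10(14430.0000) + 20*log10(1530.3)
FSPL = 32.44 + 83.1853 + 63.6955
FSPL = 179.3209 dB

179.3209 dB


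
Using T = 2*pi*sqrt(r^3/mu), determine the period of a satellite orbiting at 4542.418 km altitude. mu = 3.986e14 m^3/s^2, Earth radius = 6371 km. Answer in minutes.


r = 10913.4180 km = 1.0913418e+07 m
T = 2*pi*sqrt(r^3/mu) = 2*pi*sqrt(1.2998175e+21 / 3.986e14)
T = 11346.2515 s = 189.1042 min

189.1042 minutes


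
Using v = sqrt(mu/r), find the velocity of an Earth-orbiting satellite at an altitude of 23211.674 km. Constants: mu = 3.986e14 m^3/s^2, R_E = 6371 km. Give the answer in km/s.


r = R_E + alt = 6371.0 + 23211.674 = 29582.6740 km = 2.9582674e+07 m
v = sqrt(mu/r) = sqrt(3.986e14 / 2.9582674e+07) = 3670.7088 m/s = 3.6707 km/s

3.6707 km/s


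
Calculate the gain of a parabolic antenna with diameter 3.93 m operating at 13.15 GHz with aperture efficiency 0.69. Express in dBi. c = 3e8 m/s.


lambda = c/f = 3e8 / 1.315e+10 = 0.02281369 m
G = eta*(pi*D/lambda)^2 = 0.69*(pi*3.93/0.02281369)^2
G = 202089.1202 (linear)
G = 10*log10(202089.1202) = 53.0554 dBi

53.0554 dBi


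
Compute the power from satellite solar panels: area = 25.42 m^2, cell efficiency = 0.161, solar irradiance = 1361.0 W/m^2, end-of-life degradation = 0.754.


P = area * eta * S * degradation
P = 25.42 * 0.161 * 1361.0 * 0.754
P = 4199.8221 W

4199.8221 W


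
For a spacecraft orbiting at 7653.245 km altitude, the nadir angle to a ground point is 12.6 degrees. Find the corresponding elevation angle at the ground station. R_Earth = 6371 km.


r = R_E + alt = 14024.2450 km
Law of sines in the satellite / Earth-center / ground-point triangle:
  sin(nadir)/R_E = sin(90 + el)/r  =>  cos(el) = (r/R_E)*sin(nadir)
cos(el) = (14024.2450 / 6371.0000) * sin(12.6 deg) = 0.4801906
el = arccos(0.4801906) = 61.3021 deg
(Earth-central angle = 90 - nadir - el = 16.0979 deg)

61.3021 degrees


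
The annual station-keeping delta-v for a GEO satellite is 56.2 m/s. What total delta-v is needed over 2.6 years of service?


dV = rate * years = 56.2 * 2.6
dV = 146.1200 m/s

146.1200 m/s


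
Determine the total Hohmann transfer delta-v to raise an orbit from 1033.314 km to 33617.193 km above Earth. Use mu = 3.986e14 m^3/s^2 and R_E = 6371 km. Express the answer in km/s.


r1 = 7404.3140 km = 7.404314e+06 m
r2 = 39988.1930 km = 3.9988193e+07 m
dv1 = sqrt(mu/r1)*(sqrt(2*r2/(r1+r2)) - 1) = 2194.1727 m/s
dv2 = sqrt(mu/r2)*(1 - sqrt(2*r1/(r1+r2))) = 1392.3649 m/s
total dv = |dv1| + |dv2| = 2194.1727 + 1392.3649 = 3586.5376 m/s = 3.5865 km/s

3.5865 km/s


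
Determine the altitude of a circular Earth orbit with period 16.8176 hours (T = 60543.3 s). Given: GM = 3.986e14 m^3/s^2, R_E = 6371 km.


T = 60543.3 s
r = (mu*T^2/(4*pi^2))^(1/3) = (3.986e14 * 60543.3^2 / (4*pi^2))^(1/3)
r = 3.3324981e+07 m = 33324.9811 km
alt = r - R_E = 33324.9811 - 6371 = 26953.9811 km

26953.9811 km


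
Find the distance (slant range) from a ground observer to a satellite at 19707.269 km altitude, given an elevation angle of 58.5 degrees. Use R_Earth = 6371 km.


h = 19707.269 km, el = 58.5 deg
d = -R_E*sin(el) + sqrt((R_E*sin(el))^2 + 2*R_E*h + h^2)
d = -6371.0000*sin(1.0210) + sqrt((6371.0000*0.8526402)^2 + 2*6371.0000*19707.269 + 19707.269^2)
d = 20432.7662 km

20432.7662 km


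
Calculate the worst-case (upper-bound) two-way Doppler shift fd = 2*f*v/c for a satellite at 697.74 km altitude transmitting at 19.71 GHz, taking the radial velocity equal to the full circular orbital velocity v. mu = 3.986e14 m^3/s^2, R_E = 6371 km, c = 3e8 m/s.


r = 7.06874e+06 m
v = sqrt(mu/r) = 7509.2687 m/s (worst-case radial velocity)
f = 19.71 GHz = 1.971e+10 Hz
fd = 2*f*v/c = 2*1.971e+10*7509.2687/3.0e+08
fd = 986717.9038 Hz

986717.9038 Hz


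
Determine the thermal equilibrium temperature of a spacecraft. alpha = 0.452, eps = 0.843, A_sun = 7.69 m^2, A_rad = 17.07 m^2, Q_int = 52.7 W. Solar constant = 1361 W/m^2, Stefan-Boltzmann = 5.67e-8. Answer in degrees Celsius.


Numerator = alpha*S*A_sun + Q_int = 0.452*1361*7.69 + 52.7 = 4783.3727 W
Denominator = eps*sigma*A_rad = 0.843*5.67e-8*17.07 = 8.1591357e-07 W/K^4
T^4 = 5.8625973e+09 K^4
T = 276.7085 K = 3.5585 C

3.5585 degrees Celsius


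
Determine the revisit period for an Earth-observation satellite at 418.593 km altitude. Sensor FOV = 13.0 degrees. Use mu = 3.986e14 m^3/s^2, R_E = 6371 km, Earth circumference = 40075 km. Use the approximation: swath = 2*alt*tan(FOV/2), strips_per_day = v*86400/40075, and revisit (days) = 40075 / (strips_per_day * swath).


swath = 2*418.593*tan(0.1134464) = 95.3853 km
v = sqrt(mu/r) = 7662.0817 m/s = 7.6621 km/s
strips/day = v*86400/40075 = 7.6621*86400/40075 = 16.5191
coverage/day = strips * swath = 16.5191 * 95.3853 = 1575.6814 km
revisit = 40075 / 1575.6814 = 25.4334 days

25.4334 days


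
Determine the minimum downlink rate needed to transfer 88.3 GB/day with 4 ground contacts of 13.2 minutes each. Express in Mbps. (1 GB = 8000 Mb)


total contact time = 4 * 13.2 * 60 = 3168.0000 s
data = 88.3 GB = 706400.0000 Mb
rate = 706400.0000 / 3168.0000 = 222.9798 Mbps

222.9798 Mbps


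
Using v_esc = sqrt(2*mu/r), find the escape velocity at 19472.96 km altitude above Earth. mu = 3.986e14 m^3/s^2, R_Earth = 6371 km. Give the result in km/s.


r = 6371.0 + 19472.96 = 25843.9600 km = 2.584396e+07 m
v_esc = sqrt(2*mu/r) = sqrt(2*3.986e14 / 2.584396e+07)
v_esc = 5553.9775 m/s = 5.5540 km/s

5.5540 km/s


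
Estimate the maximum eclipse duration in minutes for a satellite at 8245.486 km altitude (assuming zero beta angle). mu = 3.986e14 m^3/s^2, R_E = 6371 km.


r = 14616.4860 km
T = 293.1058 min
Eclipse fraction = arcsin(R_E/r)/pi = arcsin(6371.0000/14616.4860)/pi
= arcsin(0.4358777)/pi = 0.143562
Eclipse duration = 0.143562 * 293.1058 = 42.0788 min

42.0788 minutes


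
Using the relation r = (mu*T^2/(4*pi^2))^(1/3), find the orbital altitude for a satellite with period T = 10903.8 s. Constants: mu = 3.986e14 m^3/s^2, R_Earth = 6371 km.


T = 10903.8 s
r = (mu*T^2/(4*pi^2))^(1/3) = (3.986e14 * 10903.8^2 / (4*pi^2))^(1/3)
r = 1.0627826e+07 m = 10627.8260 km
alt = r - R_E = 10627.8260 - 6371 = 4256.8260 km

4256.8260 km


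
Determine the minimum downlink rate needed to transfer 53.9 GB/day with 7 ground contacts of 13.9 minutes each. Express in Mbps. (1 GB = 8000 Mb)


total contact time = 7 * 13.9 * 60 = 5838.0000 s
data = 53.9 GB = 431200.0000 Mb
rate = 431200.0000 / 5838.0000 = 73.8609 Mbps

73.8609 Mbps


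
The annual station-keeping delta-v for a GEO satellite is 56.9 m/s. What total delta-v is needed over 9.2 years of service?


dV = rate * years = 56.9 * 9.2
dV = 523.4800 m/s

523.4800 m/s


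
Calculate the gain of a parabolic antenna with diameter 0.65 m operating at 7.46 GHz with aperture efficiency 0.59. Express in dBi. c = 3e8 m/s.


lambda = c/f = 3e8 / 7.46e+09 = 0.04021448 m
G = eta*(pi*D/lambda)^2 = 0.59*(pi*0.65/0.04021448)^2
G = 1521.2956 (linear)
G = 10*log10(1521.2956) = 31.8221 dBi

31.8221 dBi


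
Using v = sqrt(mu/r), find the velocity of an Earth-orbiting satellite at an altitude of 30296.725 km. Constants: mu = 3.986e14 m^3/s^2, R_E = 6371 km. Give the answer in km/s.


r = R_E + alt = 6371.0 + 30296.725 = 36667.7250 km = 3.6667725e+07 m
v = sqrt(mu/r) = sqrt(3.986e14 / 3.6667725e+07) = 3297.0586 m/s = 3.2971 km/s

3.2971 km/s


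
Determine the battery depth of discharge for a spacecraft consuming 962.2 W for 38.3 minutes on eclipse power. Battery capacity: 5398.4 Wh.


E_used = P * t / 60 = 962.2 * 38.3 / 60 = 614.2043 Wh
DOD = E_used / E_total * 100 = 614.2043 / 5398.4 * 100
DOD = 11.3775 %

11.3775 %


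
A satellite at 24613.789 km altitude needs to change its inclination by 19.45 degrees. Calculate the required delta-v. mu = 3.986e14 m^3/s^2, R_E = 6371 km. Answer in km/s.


r = 30984.7890 km = 3.0984789e+07 m
V = sqrt(mu/r) = 3586.6944 m/s
di = 19.45 deg = 0.3394665 rad
dV = 2*V*sin(di/2) = 2*3586.6944*sin(0.1697333)
dV = 1211.7249 m/s = 1.2117 km/s

1.2117 km/s


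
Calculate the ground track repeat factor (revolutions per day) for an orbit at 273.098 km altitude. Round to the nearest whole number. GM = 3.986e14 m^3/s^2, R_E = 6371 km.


r = 6.644098e+06 m
T = 2*pi*sqrt(r^3/mu) = 5389.7084 s = 89.8285 min
revs/day = 1440 / 89.8285 = 16.0306
Rounded: 16 revolutions per day

16 revolutions per day


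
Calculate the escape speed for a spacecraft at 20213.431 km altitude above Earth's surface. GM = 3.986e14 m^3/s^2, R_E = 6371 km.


r = 6371.0 + 20213.431 = 26584.4310 km = 2.6584431e+07 m
v_esc = sqrt(2*mu/r) = sqrt(2*3.986e14 / 2.6584431e+07)
v_esc = 5476.0822 m/s = 5.4761 km/s

5.4761 km/s


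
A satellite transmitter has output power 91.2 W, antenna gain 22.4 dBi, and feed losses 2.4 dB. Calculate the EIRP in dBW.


Pt = 91.2 W = 19.5999 dBW
EIRP = Pt_dBW + Gt - losses = 19.5999 + 22.4 - 2.4 = 39.5999 dBW

39.5999 dBW


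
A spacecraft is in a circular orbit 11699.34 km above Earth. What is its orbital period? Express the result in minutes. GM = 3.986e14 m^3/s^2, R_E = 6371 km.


r = 18070.3400 km = 1.807034e+07 m
T = 2*pi*sqrt(r^3/mu) = 2*pi*sqrt(5.900638e+21 / 3.986e14)
T = 24174.6785 s = 402.9113 min

402.9113 minutes


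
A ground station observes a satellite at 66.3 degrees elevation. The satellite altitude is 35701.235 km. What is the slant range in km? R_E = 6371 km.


h = 35701.235 km, el = 66.3 deg
d = -R_E*sin(el) + sqrt((R_E*sin(el))^2 + 2*R_E*h + h^2)
d = -6371.0000*sin(1.1572) + sqrt((6371.0000*0.9156626)^2 + 2*6371.0000*35701.235 + 35701.235^2)
d = 36160.5420 km

36160.5420 km


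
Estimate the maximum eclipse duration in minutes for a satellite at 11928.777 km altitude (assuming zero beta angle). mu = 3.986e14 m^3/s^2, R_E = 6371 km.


r = 18299.7770 km
T = 410.6092 min
Eclipse fraction = arcsin(R_E/r)/pi = arcsin(6371.0000/18299.7770)/pi
= arcsin(0.3481463)/pi = 0.1131888
Eclipse duration = 0.1131888 * 410.6092 = 46.4763 min

46.4763 minutes


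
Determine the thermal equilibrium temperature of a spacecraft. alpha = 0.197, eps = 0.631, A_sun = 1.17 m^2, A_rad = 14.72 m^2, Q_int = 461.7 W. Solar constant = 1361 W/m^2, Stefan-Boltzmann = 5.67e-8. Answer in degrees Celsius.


Numerator = alpha*S*A_sun + Q_int = 0.197*1361*1.17 + 461.7 = 775.3969 W
Denominator = eps*sigma*A_rad = 0.631*5.67e-8*14.72 = 5.2664774e-07 W/K^4
T^4 = 1.4723255e+09 K^4
T = 195.8849 K = -77.2651 C

-77.2651 degrees Celsius


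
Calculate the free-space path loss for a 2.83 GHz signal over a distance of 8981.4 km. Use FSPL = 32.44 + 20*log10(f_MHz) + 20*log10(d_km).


f = 2.83 GHz = 2830.0000 MHz
d = 8981.4 km
FSPL = 32.44 + 20*log10(2830.0000) + 20*log10(8981.4)
FSPL = 32.44 + 69.0357 + 79.0669
FSPL = 180.5426 dB

180.5426 dB


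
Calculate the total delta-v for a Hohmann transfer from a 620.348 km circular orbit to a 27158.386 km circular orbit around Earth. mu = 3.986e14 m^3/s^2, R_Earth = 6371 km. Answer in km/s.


r1 = 6991.3480 km = 6.991348e+06 m
r2 = 33529.3860 km = 3.3529386e+07 m
dv1 = sqrt(mu/r1)*(sqrt(2*r2/(r1+r2)) - 1) = 2162.8186 m/s
dv2 = sqrt(mu/r2)*(1 - sqrt(2*r1/(r1+r2))) = 1422.5008 m/s
total dv = |dv1| + |dv2| = 2162.8186 + 1422.5008 = 3585.3194 m/s = 3.5853 km/s

3.5853 km/s


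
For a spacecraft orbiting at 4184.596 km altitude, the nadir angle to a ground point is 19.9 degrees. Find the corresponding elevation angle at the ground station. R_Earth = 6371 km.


r = R_E + alt = 10555.5960 km
Law of sines in the satellite / Earth-center / ground-point triangle:
  sin(nadir)/R_E = sin(90 + el)/r  =>  cos(el) = (r/R_E)*sin(nadir)
cos(el) = (10555.5960 / 6371.0000) * sin(19.9 deg) = 0.5639474
el = arccos(0.5639474) = 55.6708 deg
(Earth-central angle = 90 - nadir - el = 14.4292 deg)

55.6708 degrees


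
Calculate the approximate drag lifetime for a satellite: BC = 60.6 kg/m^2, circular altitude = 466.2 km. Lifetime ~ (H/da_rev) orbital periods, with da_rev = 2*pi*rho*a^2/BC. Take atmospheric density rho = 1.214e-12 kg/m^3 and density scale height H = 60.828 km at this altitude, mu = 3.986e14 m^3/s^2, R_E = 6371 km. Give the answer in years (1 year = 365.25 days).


a = R_E + alt = 6837.2000 km = 6.8372e+06 m
da_rev = 2*pi*rho*a^2/BC = 2*pi*1.214e-12*(6.8372e+06)^2/60.6 = 5.884133 m per revolution
N = H/da_rev = 60828.0000 m / 5.884133 m = 10337.6313 revolutions
P = 2*pi*sqrt(a^3/mu) = 5626.3746 s
lifetime = N*P = 10337.6313 * 5626.3746 = 5.8163387e+07 s = 673.1873 days
years = 673.1873 / 365.25 = 1.8431 years

1.8431 years


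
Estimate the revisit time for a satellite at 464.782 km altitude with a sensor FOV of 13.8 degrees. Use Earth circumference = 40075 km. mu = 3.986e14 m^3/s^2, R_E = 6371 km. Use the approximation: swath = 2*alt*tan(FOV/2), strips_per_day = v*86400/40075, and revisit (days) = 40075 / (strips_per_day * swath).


swath = 2*464.782*tan(0.1204277) = 112.4896 km
v = sqrt(mu/r) = 7636.1517 m/s = 7.6362 km/s
strips/day = v*86400/40075 = 7.6362*86400/40075 = 16.4632
coverage/day = strips * swath = 16.4632 * 112.4896 = 1851.9410 km
revisit = 40075 / 1851.9410 = 21.6395 days

21.6395 days


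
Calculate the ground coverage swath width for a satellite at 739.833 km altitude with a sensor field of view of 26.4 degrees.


FOV = 26.4 deg = 0.4607669 rad
swath = 2 * alt * tan(FOV/2) = 2 * 739.833 * tan(0.2303835)
swath = 2 * 739.833 * 0.2345479
swath = 347.0525 km

347.0525 km


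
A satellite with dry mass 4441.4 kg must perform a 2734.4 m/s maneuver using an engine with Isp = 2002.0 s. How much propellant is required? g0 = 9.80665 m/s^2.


ve = Isp * g0 = 2002.0 * 9.80665 = 19632.913300 m/s
mass ratio = exp(dv/ve) = exp(2734.4/19632.913300) = 1.14944167
m_prop = m_dry * (mr - 1) = 4441.4 * (1.14944167 - 1)
m_prop = 663.7303 kg

663.7303 kg


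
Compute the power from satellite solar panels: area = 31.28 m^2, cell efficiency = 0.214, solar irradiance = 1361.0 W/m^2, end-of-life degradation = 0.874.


P = area * eta * S * degradation
P = 31.28 * 0.214 * 1361.0 * 0.874
P = 7962.5116 W

7962.5116 W


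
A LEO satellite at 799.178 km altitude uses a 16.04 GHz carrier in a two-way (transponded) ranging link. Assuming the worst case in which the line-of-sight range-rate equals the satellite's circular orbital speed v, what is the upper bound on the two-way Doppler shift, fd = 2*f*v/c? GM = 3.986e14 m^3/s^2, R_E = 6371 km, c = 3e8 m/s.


r = 7.170178e+06 m
v = sqrt(mu/r) = 7455.9619 m/s (worst-case radial velocity)
f = 16.04 GHz = 1.604e+10 Hz
fd = 2*f*v/c = 2*1.604e+10*7455.9619/3.0e+08
fd = 797290.8564 Hz

797290.8564 Hz


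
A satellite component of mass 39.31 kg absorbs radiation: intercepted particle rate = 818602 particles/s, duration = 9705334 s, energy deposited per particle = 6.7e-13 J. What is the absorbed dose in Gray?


Total energy deposited = rate * time * E_per
  = 818602 * 9705334 * 6.7e-13 = 5.3230 J
Dose = E_total / mass = 5.3230 / 39.31
Dose = 0.1354113 Gy

0.1354 Gy


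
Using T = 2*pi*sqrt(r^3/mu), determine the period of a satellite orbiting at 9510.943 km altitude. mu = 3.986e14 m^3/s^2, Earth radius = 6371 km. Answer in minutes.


r = 15881.9430 km = 1.5881943e+07 m
T = 2*pi*sqrt(r^3/mu) = 2*pi*sqrt(4.0059996e+21 / 3.986e14)
T = 19918.9605 s = 331.9827 min

331.9827 minutes


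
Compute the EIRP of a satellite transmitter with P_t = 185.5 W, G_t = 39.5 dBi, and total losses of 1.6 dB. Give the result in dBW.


Pt = 185.5 W = 22.6834 dBW
EIRP = Pt_dBW + Gt - losses = 22.6834 + 39.5 - 1.6 = 60.5834 dBW

60.5834 dBW


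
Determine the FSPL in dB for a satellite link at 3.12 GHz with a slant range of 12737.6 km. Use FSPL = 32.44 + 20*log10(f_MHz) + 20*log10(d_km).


f = 3.12 GHz = 3120.0000 MHz
d = 12737.6 km
FSPL = 32.44 + 20*log10(3120.0000) + 20*log10(12737.6)
FSPL = 32.44 + 69.8831 + 82.1018
FSPL = 184.4248 dB

184.4248 dB


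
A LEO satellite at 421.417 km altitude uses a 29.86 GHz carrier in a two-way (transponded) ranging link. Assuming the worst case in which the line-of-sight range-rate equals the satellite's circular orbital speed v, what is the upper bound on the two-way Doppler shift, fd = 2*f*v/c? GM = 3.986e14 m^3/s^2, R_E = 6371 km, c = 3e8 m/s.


r = 6.792417e+06 m
v = sqrt(mu/r) = 7660.4887 m/s (worst-case radial velocity)
f = 29.86 GHz = 2.986e+10 Hz
fd = 2*f*v/c = 2*2.986e+10*7660.4887/3.0e+08
fd = 1.524948e+06 Hz

1.5249e+06 Hz


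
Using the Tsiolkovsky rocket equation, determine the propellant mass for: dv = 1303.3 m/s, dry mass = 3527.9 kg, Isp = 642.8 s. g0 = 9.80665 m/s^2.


ve = Isp * g0 = 642.8 * 9.80665 = 6303.714620 m/s
mass ratio = exp(dv/ve) = exp(1303.3/6303.714620) = 1.22967648
m_prop = m_dry * (mr - 1) = 3527.9 * (1.22967648 - 1)
m_prop = 810.2757 kg

810.2757 kg


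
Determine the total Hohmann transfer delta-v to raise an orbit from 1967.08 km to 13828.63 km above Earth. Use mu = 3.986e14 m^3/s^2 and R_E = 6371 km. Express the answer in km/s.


r1 = 8338.0800 km = 8.33808e+06 m
r2 = 20199.6300 km = 2.019963e+07 m
dv1 = sqrt(mu/r1)*(sqrt(2*r2/(r1+r2)) - 1) = 1312.3563 m/s
dv2 = sqrt(mu/r2)*(1 - sqrt(2*r1/(r1+r2))) = 1046.4404 m/s
total dv = |dv1| + |dv2| = 1312.3563 + 1046.4404 = 2358.7967 m/s = 2.3588 km/s

2.3588 km/s


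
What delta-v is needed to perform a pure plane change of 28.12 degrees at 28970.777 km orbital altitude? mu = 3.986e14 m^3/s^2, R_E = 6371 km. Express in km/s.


r = 35341.7770 km = 3.5341777e+07 m
V = sqrt(mu/r) = 3358.3384 m/s
di = 28.12 deg = 0.4907866 rad
dV = 2*V*sin(di/2) = 2*3358.3384*sin(0.2453933)
dV = 1631.7351 m/s = 1.6317 km/s

1.6317 km/s


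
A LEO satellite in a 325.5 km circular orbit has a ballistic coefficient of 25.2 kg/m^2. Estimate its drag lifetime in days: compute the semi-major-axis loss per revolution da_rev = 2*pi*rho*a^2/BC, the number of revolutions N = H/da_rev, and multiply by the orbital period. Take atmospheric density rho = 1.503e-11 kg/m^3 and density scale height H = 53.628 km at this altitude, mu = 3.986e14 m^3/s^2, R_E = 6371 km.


a = R_E + alt = 6696.5000 km = 6.6965e+06 m
da_rev = 2*pi*rho*a^2/BC = 2*pi*1.503e-11*(6.6965e+06)^2/25.2 = 168.048273 m per revolution
N = H/da_rev = 53628.0000 m / 168.048273 m = 319.1226 revolutions
P = 2*pi*sqrt(a^3/mu) = 5453.5969 s
lifetime = N*P = 319.1226 * 5453.5969 = 1.7403659e+06 s = 20.1431 days

20.1431 days


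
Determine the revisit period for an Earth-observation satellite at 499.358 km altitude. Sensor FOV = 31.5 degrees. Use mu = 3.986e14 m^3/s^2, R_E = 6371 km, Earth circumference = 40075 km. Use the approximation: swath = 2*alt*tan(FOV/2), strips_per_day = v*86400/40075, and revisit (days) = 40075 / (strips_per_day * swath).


swath = 2*499.358*tan(0.2748894) = 281.6670 km
v = sqrt(mu/r) = 7616.9124 m/s = 7.6169 km/s
strips/day = v*86400/40075 = 7.6169*86400/40075 = 16.4217
coverage/day = strips * swath = 16.4217 * 281.6670 = 4625.4630 km
revisit = 40075 / 4625.4630 = 8.6640 days

8.6640 days


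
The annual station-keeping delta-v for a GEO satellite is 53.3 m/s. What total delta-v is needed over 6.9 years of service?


dV = rate * years = 53.3 * 6.9
dV = 367.7700 m/s

367.7700 m/s


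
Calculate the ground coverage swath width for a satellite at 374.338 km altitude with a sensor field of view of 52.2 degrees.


FOV = 52.2 deg = 0.9110619 rad
swath = 2 * alt * tan(FOV/2) = 2 * 374.338 * tan(0.4555309)
swath = 2 * 374.338 * 0.4898949
swath = 366.7726 km

366.7726 km


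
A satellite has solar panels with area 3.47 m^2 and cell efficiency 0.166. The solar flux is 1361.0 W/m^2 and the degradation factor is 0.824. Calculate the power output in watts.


P = area * eta * S * degradation
P = 3.47 * 0.166 * 1361.0 * 0.824
P = 645.9857 W

645.9857 W


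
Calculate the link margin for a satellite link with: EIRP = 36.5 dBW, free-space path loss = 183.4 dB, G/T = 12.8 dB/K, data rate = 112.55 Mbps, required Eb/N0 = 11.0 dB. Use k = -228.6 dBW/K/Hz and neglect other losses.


C/N0 = EIRP - FSPL + G/T - k = 36.5 - 183.4 + 12.8 - (-228.6)
C/N0 = 94.5000 dB-Hz
R_b = 112.55 Mbps = 1.1255e+08 bps -> 10*log10(R_b) = 80.5135 dB-Hz
Eb/N0 = C/N0 - 10*log10(R_b) = 94.5000 - 80.5135 = 13.9865 dB
Margin = Eb/N0 - Eb/N0_req = 13.9865 - 11.0 = 2.9865 dB (link closes)

2.9865 dB


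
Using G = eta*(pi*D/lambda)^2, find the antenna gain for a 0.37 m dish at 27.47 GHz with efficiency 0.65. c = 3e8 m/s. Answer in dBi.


lambda = c/f = 3e8 / 2.747e+10 = 0.010921 m
G = eta*(pi*D/lambda)^2 = 0.65*(pi*0.37/0.010921)^2
G = 7363.6198 (linear)
G = 10*log10(7363.6198) = 38.6709 dBi

38.6709 dBi


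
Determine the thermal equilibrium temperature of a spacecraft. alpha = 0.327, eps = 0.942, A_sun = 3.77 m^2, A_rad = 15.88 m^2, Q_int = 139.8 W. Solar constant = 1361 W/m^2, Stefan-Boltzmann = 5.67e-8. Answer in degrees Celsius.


Numerator = alpha*S*A_sun + Q_int = 0.327*1361*3.77 + 139.8 = 1817.6272 W
Denominator = eps*sigma*A_rad = 0.942*5.67e-8*15.88 = 8.4817303e-07 W/K^4
T^4 = 2.142991e+09 K^4
T = 215.1568 K = -57.9932 C

-57.9932 degrees Celsius


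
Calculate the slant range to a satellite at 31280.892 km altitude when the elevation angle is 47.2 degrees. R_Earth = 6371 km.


h = 31280.892 km, el = 47.2 deg
d = -R_E*sin(el) + sqrt((R_E*sin(el))^2 + 2*R_E*h + h^2)
d = -6371.0000*sin(0.8237954) + sqrt((6371.0000*0.7337299)^2 + 2*6371.0000*31280.892 + 31280.892^2)
d = 32727.6416 km

32727.6416 km


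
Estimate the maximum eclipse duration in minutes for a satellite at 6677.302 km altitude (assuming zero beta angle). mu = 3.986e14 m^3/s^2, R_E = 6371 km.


r = 13048.3020 km
T = 247.2242 min
Eclipse fraction = arcsin(R_E/r)/pi = arcsin(6371.0000/13048.3020)/pi
= arcsin(0.4882628)/pi = 0.1623692
Eclipse duration = 0.1623692 * 247.2242 = 40.1416 min

40.1416 minutes


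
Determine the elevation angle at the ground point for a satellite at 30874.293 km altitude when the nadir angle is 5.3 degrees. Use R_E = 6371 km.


r = R_E + alt = 37245.2930 km
Law of sines in the satellite / Earth-center / ground-point triangle:
  sin(nadir)/R_E = sin(90 + el)/r  =>  cos(el) = (r/R_E)*sin(nadir)
cos(el) = (37245.2930 / 6371.0000) * sin(5.3 deg) = 0.5400046
el = arccos(0.5400046) = 57.3160 deg
(Earth-central angle = 90 - nadir - el = 27.3840 deg)

57.3160 degrees
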